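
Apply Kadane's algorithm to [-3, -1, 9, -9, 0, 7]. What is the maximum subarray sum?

Using Kadane's algorithm on [-3, -1, 9, -9, 0, 7]:

Scanning through the array:
Position 1 (value -1): max_ending_here = -1, max_so_far = -1
Position 2 (value 9): max_ending_here = 9, max_so_far = 9
Position 3 (value -9): max_ending_here = 0, max_so_far = 9
Position 4 (value 0): max_ending_here = 0, max_so_far = 9
Position 5 (value 7): max_ending_here = 7, max_so_far = 9

Maximum subarray: [9]
Maximum sum: 9

The maximum subarray is [9] with sum 9. This subarray runs from index 2 to index 2.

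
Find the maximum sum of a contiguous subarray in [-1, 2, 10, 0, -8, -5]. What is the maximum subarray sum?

Using Kadane's algorithm on [-1, 2, 10, 0, -8, -5]:

Scanning through the array:
Position 1 (value 2): max_ending_here = 2, max_so_far = 2
Position 2 (value 10): max_ending_here = 12, max_so_far = 12
Position 3 (value 0): max_ending_here = 12, max_so_far = 12
Position 4 (value -8): max_ending_here = 4, max_so_far = 12
Position 5 (value -5): max_ending_here = -1, max_so_far = 12

Maximum subarray: [2, 10]
Maximum sum: 12

The maximum subarray is [2, 10] with sum 12. This subarray runs from index 1 to index 2.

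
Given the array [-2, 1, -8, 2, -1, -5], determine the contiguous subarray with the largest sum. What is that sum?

Using Kadane's algorithm on [-2, 1, -8, 2, -1, -5]:

Scanning through the array:
Position 1 (value 1): max_ending_here = 1, max_so_far = 1
Position 2 (value -8): max_ending_here = -7, max_so_far = 1
Position 3 (value 2): max_ending_here = 2, max_so_far = 2
Position 4 (value -1): max_ending_here = 1, max_so_far = 2
Position 5 (value -5): max_ending_here = -4, max_so_far = 2

Maximum subarray: [2]
Maximum sum: 2

The maximum subarray is [2] with sum 2. This subarray runs from index 3 to index 3.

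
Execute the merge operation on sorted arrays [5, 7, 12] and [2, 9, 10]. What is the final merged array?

Merging process:

Compare 5 vs 2: take 2 from right. Merged: [2]
Compare 5 vs 9: take 5 from left. Merged: [2, 5]
Compare 7 vs 9: take 7 from left. Merged: [2, 5, 7]
Compare 12 vs 9: take 9 from right. Merged: [2, 5, 7, 9]
Compare 12 vs 10: take 10 from right. Merged: [2, 5, 7, 9, 10]
Append remaining from left: [12]. Merged: [2, 5, 7, 9, 10, 12]

Final merged array: [2, 5, 7, 9, 10, 12]
Total comparisons: 5

The merged array is [2, 5, 7, 9, 10, 12], requiring 5 comparisons. The merge step runs in O(n) time where n is the total number of elements.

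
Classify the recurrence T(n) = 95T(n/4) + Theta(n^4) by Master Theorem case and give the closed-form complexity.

Master Theorem for T(n) = 95T(n/4) + O(n^4):

a = 95, b = 4, c = 4
log_b(a) = log_4(95) = 3.2849

Case 3: c = 4 > log_4(95) = 3.2849
T(n) = O(n^4) = O(n^4)

For T(n) = 95T(n/4) + O(n^4): log_4(95) = 3.2849. This is Case 3 of the Master Theorem (c > log_b(a), work dominated by root), giving O(n^4).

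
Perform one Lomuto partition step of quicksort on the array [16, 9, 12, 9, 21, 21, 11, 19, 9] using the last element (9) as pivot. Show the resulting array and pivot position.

Lomuto partition with pivot = 9:

Initial array: [16, 9, 12, 9, 21, 21, 11, 19, 9]

arr[0]=16 > 9: no swap
arr[1]=9 <= 9: swap with position 0, array becomes [9, 16, 12, 9, 21, 21, 11, 19, 9]
arr[2]=12 > 9: no swap
arr[3]=9 <= 9: swap with position 1, array becomes [9, 9, 12, 16, 21, 21, 11, 19, 9]
arr[4]=21 > 9: no swap
arr[5]=21 > 9: no swap
arr[6]=11 > 9: no swap
arr[7]=19 > 9: no swap

Place pivot at position 2: [9, 9, 9, 16, 21, 21, 11, 19, 12]
Pivot position: 2

After partitioning with pivot 9, the array becomes [9, 9, 9, 16, 21, 21, 11, 19, 12]. The pivot is placed at index 2. All elements to the left of the pivot are <= 9, and all elements to the right are > 9.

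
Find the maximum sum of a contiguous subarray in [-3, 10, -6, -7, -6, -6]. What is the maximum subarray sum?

Using Kadane's algorithm on [-3, 10, -6, -7, -6, -6]:

Scanning through the array:
Position 1 (value 10): max_ending_here = 10, max_so_far = 10
Position 2 (value -6): max_ending_here = 4, max_so_far = 10
Position 3 (value -7): max_ending_here = -3, max_so_far = 10
Position 4 (value -6): max_ending_here = -6, max_so_far = 10
Position 5 (value -6): max_ending_here = -6, max_so_far = 10

Maximum subarray: [10]
Maximum sum: 10

The maximum subarray is [10] with sum 10. This subarray runs from index 1 to index 1.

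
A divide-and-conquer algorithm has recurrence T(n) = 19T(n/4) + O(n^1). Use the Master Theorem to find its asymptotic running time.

Master Theorem for T(n) = 19T(n/4) + O(n^1):

a = 19, b = 4, c = 1
log_b(a) = log_4(19) = 2.1240

Case 1: c = 1 < log_4(19) = 2.1240
T(n) = O(n^(log_4 19))

For T(n) = 19T(n/4) + O(n^1): log_4(19) = 2.1240. This is Case 1 of the Master Theorem (c < log_b(a), work dominated by leaves), giving O(n^(log_4 19)).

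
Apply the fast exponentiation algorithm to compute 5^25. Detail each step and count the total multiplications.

Computing 5^25 by squaring (build up from 5^1; each line after the first costs one multiplication):

5^1 = 5
5^2 = (5^1)^2 = 5^2 = 25
5^3 = 5 * 5^2 = 5 * 25 = 125
5^6 = (5^3)^2 = 125^2 = 15625
5^12 = (5^6)^2 = 15625^2 = 244140625
5^24 = (5^12)^2 = 244140625^2 = 59604644775390625
5^25 = 5 * 5^24 = 5 * 59604644775390625 = 298023223876953125

Result: 298023223876953125
Multiplications needed: 6 (6 lines after 5^1)

5^25 = 298023223876953125. Using exponentiation by squaring, this requires 6 multiplications. The key idea: if the exponent is even, square the half-power; if odd, multiply by the base once.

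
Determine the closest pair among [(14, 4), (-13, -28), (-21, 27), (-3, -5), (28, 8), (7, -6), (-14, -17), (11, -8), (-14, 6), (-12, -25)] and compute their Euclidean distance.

Computing all pairwise distances among 10 points:

d((14, 4), (-13, -28)) = 41.8688
d((14, 4), (-21, 27)) = 41.8808
d((14, 4), (-3, -5)) = 19.2354
d((14, 4), (28, 8)) = 14.5602
d((14, 4), (7, -6)) = 12.2066
d((14, 4), (-14, -17)) = 35.0
d((14, 4), (11, -8)) = 12.3693
d((14, 4), (-14, 6)) = 28.0713
d((14, 4), (-12, -25)) = 38.9487
d((-13, -28), (-21, 27)) = 55.5788
d((-13, -28), (-3, -5)) = 25.0799
d((-13, -28), (28, 8)) = 54.5619
d((-13, -28), (7, -6)) = 29.7321
d((-13, -28), (-14, -17)) = 11.0454
d((-13, -28), (11, -8)) = 31.241
d((-13, -28), (-14, 6)) = 34.0147
d((-13, -28), (-12, -25)) = 3.1623 <-- minimum
d((-21, 27), (-3, -5)) = 36.7151
d((-21, 27), (28, 8)) = 52.5547
d((-21, 27), (7, -6)) = 43.2782
d((-21, 27), (-14, -17)) = 44.5533
d((-21, 27), (11, -8)) = 47.4236
d((-21, 27), (-14, 6)) = 22.1359
d((-21, 27), (-12, -25)) = 52.7731
d((-3, -5), (28, 8)) = 33.6155
d((-3, -5), (7, -6)) = 10.0499
d((-3, -5), (-14, -17)) = 16.2788
d((-3, -5), (11, -8)) = 14.3178
d((-3, -5), (-14, 6)) = 15.5563
d((-3, -5), (-12, -25)) = 21.9317
d((28, 8), (7, -6)) = 25.2389
d((28, 8), (-14, -17)) = 48.8774
d((28, 8), (11, -8)) = 23.3452
d((28, 8), (-14, 6)) = 42.0476
d((28, 8), (-12, -25)) = 51.8556
d((7, -6), (-14, -17)) = 23.7065
d((7, -6), (11, -8)) = 4.4721
d((7, -6), (-14, 6)) = 24.1868
d((7, -6), (-12, -25)) = 26.8701
d((-14, -17), (11, -8)) = 26.5707
d((-14, -17), (-14, 6)) = 23.0
d((-14, -17), (-12, -25)) = 8.2462
d((11, -8), (-14, 6)) = 28.6531
d((11, -8), (-12, -25)) = 28.6007
d((-14, 6), (-12, -25)) = 31.0644

Closest pair: (-13, -28) and (-12, -25) with distance 3.1623

The closest pair is (-13, -28) and (-12, -25) with Euclidean distance 3.1623. For 10 points, brute-force pairwise comparison is shown above. For large n, the divide-and-conquer algorithm (sort by x, recurse on halves, check the dividing strip) achieves O(n log n).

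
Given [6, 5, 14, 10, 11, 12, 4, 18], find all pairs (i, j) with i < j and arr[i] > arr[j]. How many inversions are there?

Finding inversions in [6, 5, 14, 10, 11, 12, 4, 18]:

(0, 1): arr[0]=6 > arr[1]=5
(0, 6): arr[0]=6 > arr[6]=4
(1, 6): arr[1]=5 > arr[6]=4
(2, 3): arr[2]=14 > arr[3]=10
(2, 4): arr[2]=14 > arr[4]=11
(2, 5): arr[2]=14 > arr[5]=12
(2, 6): arr[2]=14 > arr[6]=4
(3, 6): arr[3]=10 > arr[6]=4
(4, 6): arr[4]=11 > arr[6]=4
(5, 6): arr[5]=12 > arr[6]=4

Total inversions: 10

The array has 10 inversion(s): (0,1), (0,6), (1,6), (2,3), (2,4), (2,5), (2,6), (3,6), (4,6), (5,6). Each pair (i,j) satisfies i < j and arr[i] > arr[j].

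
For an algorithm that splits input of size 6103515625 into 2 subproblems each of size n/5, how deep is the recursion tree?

For divide and conquer with division factor 5:

Problem sizes at each level:
Level 0: 6103515625
Level 1: 1220703125
Level 2: 244140625
Level 3: 48828125
Level 4: 9765625
Level 5: 1953125
Level 6: 390625
Level 7: 78125
Level 8: 15625
Level 9: 3125
Level 10: 625
Level 11: 125
Level 12: 25
Level 13: 5
Level 14: 1

The root is level 0 and the size-1 base case is level 14 (the tree spans levels 0 through 14, i.e. 15 levels counting the root), so the depth is the number of divisions: log_5(6103515625) = 14

The recursion tree depth is log_5(6103515625) = 14. At each level, the problem size is divided by 5, so it takes 14 divisions to reduce to a base case of size 1. The algorithm makes 2 recursive calls at each level.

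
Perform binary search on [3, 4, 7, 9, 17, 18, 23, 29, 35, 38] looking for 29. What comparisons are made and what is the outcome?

Binary search for 29 in [3, 4, 7, 9, 17, 18, 23, 29, 35, 38]:

lo=0, hi=9, mid=4, arr[mid]=17 -> 17 < 29, search right half
lo=5, hi=9, mid=7, arr[mid]=29 -> Found target at index 7!

Binary search finds 29 at index 7 after 2 comparisons. The search repeatedly halves the search space by comparing with the middle element.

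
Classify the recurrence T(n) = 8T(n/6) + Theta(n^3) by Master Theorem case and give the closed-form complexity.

Master Theorem for T(n) = 8T(n/6) + O(n^3):

a = 8, b = 6, c = 3
log_b(a) = log_6(8) = 1.1606

Case 3: c = 3 > log_6(8) = 1.1606
T(n) = O(n^3) = O(n^3)

For T(n) = 8T(n/6) + O(n^3): log_6(8) = 1.1606. This is Case 3 of the Master Theorem (c > log_b(a), work dominated by root), giving O(n^3).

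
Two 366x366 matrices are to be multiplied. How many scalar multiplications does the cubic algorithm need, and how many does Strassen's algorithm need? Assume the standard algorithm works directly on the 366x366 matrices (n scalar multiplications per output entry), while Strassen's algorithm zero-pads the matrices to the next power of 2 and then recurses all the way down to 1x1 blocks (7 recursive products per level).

Matrix multiplication for 366x366 matrices:

Strassen's algorithm requires power-of-2 dimensions. Pad 366x366 to 512x512 (next power of 2).

Standard algorithm: 366^3 = 49027896 multiplications
Strassen's algorithm: 7^(log2(512)) = 7^9 = 40353607 multiplications
Savings: 49027896 - 40353607 = 8674289 multiplications

Standard: 49027896 multiplications (366^3). Strassen: 40353607 multiplications (7^9, after padding to 512x512). Strassen reduces 8 recursive multiplications to 7 at each level.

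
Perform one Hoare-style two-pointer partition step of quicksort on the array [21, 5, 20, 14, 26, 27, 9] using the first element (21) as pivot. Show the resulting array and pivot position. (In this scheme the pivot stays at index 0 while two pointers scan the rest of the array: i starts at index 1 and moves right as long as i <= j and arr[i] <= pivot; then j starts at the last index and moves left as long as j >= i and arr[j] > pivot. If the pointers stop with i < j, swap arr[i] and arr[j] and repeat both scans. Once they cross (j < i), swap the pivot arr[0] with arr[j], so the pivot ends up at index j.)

Hoare-style two-pointer partition with pivot = 21:

Initial array: [21, 5, 20, 14, 26, 27, 9]

Pointers start at i = 1, j = 6.
i stops at index 4 (arr[4]=26 > 21), j stops at index 6 (arr[6]=9 <= 21): swap arr[4] and arr[6], array becomes [21, 5, 20, 14, 9, 27, 26]
i ends at 5, j ends at 4: the pointers have crossed (j < i), so scanning stops.

Swap pivot arr[0] with arr[4] to place pivot at position 4: [9, 5, 20, 14, 21, 27, 26]
Pivot position: 4

After partitioning with pivot 21, the array becomes [9, 5, 20, 14, 21, 27, 26]. The pivot is placed at index 4. All elements to the left of the pivot are <= 21, and all elements to the right are > 21.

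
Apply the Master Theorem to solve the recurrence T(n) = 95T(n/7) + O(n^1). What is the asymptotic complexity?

Master Theorem for T(n) = 95T(n/7) + O(n^1):

a = 95, b = 7, c = 1
log_b(a) = log_7(95) = 2.3402

Case 1: c = 1 < log_7(95) = 2.3402
T(n) = O(n^(log_7 95))

For T(n) = 95T(n/7) + O(n^1): log_7(95) = 2.3402. This is Case 1 of the Master Theorem (c < log_b(a), work dominated by leaves), giving O(n^(log_7 95)).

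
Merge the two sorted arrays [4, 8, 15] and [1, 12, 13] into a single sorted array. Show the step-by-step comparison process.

Merging process:

Compare 4 vs 1: take 1 from right. Merged: [1]
Compare 4 vs 12: take 4 from left. Merged: [1, 4]
Compare 8 vs 12: take 8 from left. Merged: [1, 4, 8]
Compare 15 vs 12: take 12 from right. Merged: [1, 4, 8, 12]
Compare 15 vs 13: take 13 from right. Merged: [1, 4, 8, 12, 13]
Append remaining from left: [15]. Merged: [1, 4, 8, 12, 13, 15]

Final merged array: [1, 4, 8, 12, 13, 15]
Total comparisons: 5

The merged array is [1, 4, 8, 12, 13, 15], requiring 5 comparisons. The merge step runs in O(n) time where n is the total number of elements.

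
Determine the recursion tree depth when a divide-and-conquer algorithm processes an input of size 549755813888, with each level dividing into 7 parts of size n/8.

For divide and conquer with division factor 8:

Problem sizes at each level:
Level 0: 549755813888
Level 1: 68719476736
Level 2: 8589934592
Level 3: 1073741824
Level 4: 134217728
Level 5: 16777216
Level 6: 2097152
Level 7: 262144
Level 8: 32768
Level 9: 4096
Level 10: 512
Level 11: 64
Level 12: 8
Level 13: 1

The root is level 0 and the size-1 base case is level 13 (the tree spans levels 0 through 13, i.e. 14 levels counting the root), so the depth is the number of divisions: log_8(549755813888) = 13

The recursion tree depth is log_8(549755813888) = 13. At each level, the problem size is divided by 8, so it takes 13 divisions to reduce to a base case of size 1. The algorithm makes 7 recursive calls at each level.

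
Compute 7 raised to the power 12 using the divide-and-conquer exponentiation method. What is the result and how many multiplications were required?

Computing 7^12 by squaring (build up from 7^1; each line after the first costs one multiplication):

7^1 = 7
7^2 = (7^1)^2 = 7^2 = 49
7^3 = 7 * 7^2 = 7 * 49 = 343
7^6 = (7^3)^2 = 343^2 = 117649
7^12 = (7^6)^2 = 117649^2 = 13841287201

Result: 13841287201
Multiplications needed: 4 (4 lines after 7^1)

7^12 = 13841287201. Using exponentiation by squaring, this requires 4 multiplications. The key idea: if the exponent is even, square the half-power; if odd, multiply by the base once.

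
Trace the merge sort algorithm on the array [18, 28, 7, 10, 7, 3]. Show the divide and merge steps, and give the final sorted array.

Merge sort trace:

Split: [18, 28, 7, 10, 7, 3] -> [18, 28, 7] and [10, 7, 3]
  Split: [18, 28, 7] -> [18] and [28, 7]
    Split: [28, 7] -> [28] and [7]
    Merge: [28] + [7] -> [7, 28]
  Merge: [18] + [7, 28] -> [7, 18, 28]
  Split: [10, 7, 3] -> [10] and [7, 3]
    Split: [7, 3] -> [7] and [3]
    Merge: [7] + [3] -> [3, 7]
  Merge: [10] + [3, 7] -> [3, 7, 10]
Merge: [7, 18, 28] + [3, 7, 10] -> [3, 7, 7, 10, 18, 28]

Final sorted array: [3, 7, 7, 10, 18, 28]

The merge sort proceeds by recursively splitting the array and merging sorted halves.
After all merges, the sorted array is [3, 7, 7, 10, 18, 28].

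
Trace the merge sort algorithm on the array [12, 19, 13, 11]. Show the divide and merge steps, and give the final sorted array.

Merge sort trace:

Split: [12, 19, 13, 11] -> [12, 19] and [13, 11]
  Split: [12, 19] -> [12] and [19]
  Merge: [12] + [19] -> [12, 19]
  Split: [13, 11] -> [13] and [11]
  Merge: [13] + [11] -> [11, 13]
Merge: [12, 19] + [11, 13] -> [11, 12, 13, 19]

Final sorted array: [11, 12, 13, 19]

The merge sort proceeds by recursively splitting the array and merging sorted halves.
After all merges, the sorted array is [11, 12, 13, 19].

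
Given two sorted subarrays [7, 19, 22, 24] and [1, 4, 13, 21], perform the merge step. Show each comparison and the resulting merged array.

Merging process:

Compare 7 vs 1: take 1 from right. Merged: [1]
Compare 7 vs 4: take 4 from right. Merged: [1, 4]
Compare 7 vs 13: take 7 from left. Merged: [1, 4, 7]
Compare 19 vs 13: take 13 from right. Merged: [1, 4, 7, 13]
Compare 19 vs 21: take 19 from left. Merged: [1, 4, 7, 13, 19]
Compare 22 vs 21: take 21 from right. Merged: [1, 4, 7, 13, 19, 21]
Append remaining from left: [22, 24]. Merged: [1, 4, 7, 13, 19, 21, 22, 24]

Final merged array: [1, 4, 7, 13, 19, 21, 22, 24]
Total comparisons: 6

The merged array is [1, 4, 7, 13, 19, 21, 22, 24], requiring 6 comparisons. The merge step runs in O(n) time where n is the total number of elements.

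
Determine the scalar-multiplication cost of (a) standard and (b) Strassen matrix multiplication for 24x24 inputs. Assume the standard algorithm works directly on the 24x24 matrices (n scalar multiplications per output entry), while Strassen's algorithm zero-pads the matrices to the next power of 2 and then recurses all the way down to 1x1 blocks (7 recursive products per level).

Matrix multiplication for 24x24 matrices:

Strassen's algorithm requires power-of-2 dimensions. Pad 24x24 to 32x32 (next power of 2).

Standard algorithm: 24^3 = 13824 multiplications
Strassen's algorithm: 7^(log2(32)) = 7^5 = 16807 multiplications
Difference: 13824 - 16807 = -2983 (Strassen uses MORE here due to padding overhead — for small or just-over-power-of-2 n, padding can outweigh the per-level savings)

Standard: 13824 multiplications (24^3). Strassen: 16807 multiplications (7^5, after padding to 32x32). Strassen reduces 8 recursive multiplications to 7 at each level.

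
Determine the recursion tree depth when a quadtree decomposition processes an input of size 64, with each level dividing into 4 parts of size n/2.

For divide and conquer with division factor 2:

Problem sizes at each level:
Level 0: 64
Level 1: 32
Level 2: 16
Level 3: 8
Level 4: 4
Level 5: 2
Level 6: 1

The root is level 0 and the size-1 base case is level 6 (the tree spans levels 0 through 6, i.e. 7 levels counting the root), so the depth is the number of divisions: log_2(64) = 6

The recursion tree depth is log_2(64) = 6. At each level, the problem size is divided by 2, so it takes 6 divisions to reduce to a base case of size 1. The algorithm makes 4 recursive calls at each level.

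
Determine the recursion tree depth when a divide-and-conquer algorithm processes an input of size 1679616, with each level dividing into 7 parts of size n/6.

For divide and conquer with division factor 6:

Problem sizes at each level:
Level 0: 1679616
Level 1: 279936
Level 2: 46656
Level 3: 7776
Level 4: 1296
Level 5: 216
Level 6: 36
Level 7: 6
Level 8: 1

The root is level 0 and the size-1 base case is level 8 (the tree spans levels 0 through 8, i.e. 9 levels counting the root), so the depth is the number of divisions: log_6(1679616) = 8

The recursion tree depth is log_6(1679616) = 8. At each level, the problem size is divided by 6, so it takes 8 divisions to reduce to a base case of size 1. The algorithm makes 7 recursive calls at each level.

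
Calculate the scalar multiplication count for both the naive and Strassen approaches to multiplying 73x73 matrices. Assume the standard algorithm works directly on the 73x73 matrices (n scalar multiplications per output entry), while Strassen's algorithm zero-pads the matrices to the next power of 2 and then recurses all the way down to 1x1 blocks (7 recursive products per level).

Matrix multiplication for 73x73 matrices:

Strassen's algorithm requires power-of-2 dimensions. Pad 73x73 to 128x128 (next power of 2).

Standard algorithm: 73^3 = 389017 multiplications
Strassen's algorithm: 7^(log2(128)) = 7^7 = 823543 multiplications
Difference: 389017 - 823543 = -434526 (Strassen uses MORE here due to padding overhead — for small or just-over-power-of-2 n, padding can outweigh the per-level savings)

Standard: 389017 multiplications (73^3). Strassen: 823543 multiplications (7^7, after padding to 128x128). Strassen reduces 8 recursive multiplications to 7 at each level.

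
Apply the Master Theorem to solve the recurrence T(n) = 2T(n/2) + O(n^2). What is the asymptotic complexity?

Master Theorem for T(n) = 2T(n/2) + O(n^2):

a = 2, b = 2, c = 2
log_b(a) = log_2(2) = 1.0000

Case 3: c = 2 > log_2(2) = 1.0000
T(n) = O(n^2) = O(n^2)

For T(n) = 2T(n/2) + O(n^2): log_2(2) = 1.0000. This is Case 3 of the Master Theorem (c > log_b(a), work dominated by root), giving O(n^2).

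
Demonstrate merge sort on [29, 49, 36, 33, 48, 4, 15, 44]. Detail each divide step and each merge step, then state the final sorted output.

Merge sort trace:

Split: [29, 49, 36, 33, 48, 4, 15, 44] -> [29, 49, 36, 33] and [48, 4, 15, 44]
  Split: [29, 49, 36, 33] -> [29, 49] and [36, 33]
    Split: [29, 49] -> [29] and [49]
    Merge: [29] + [49] -> [29, 49]
    Split: [36, 33] -> [36] and [33]
    Merge: [36] + [33] -> [33, 36]
  Merge: [29, 49] + [33, 36] -> [29, 33, 36, 49]
  Split: [48, 4, 15, 44] -> [48, 4] and [15, 44]
    Split: [48, 4] -> [48] and [4]
    Merge: [48] + [4] -> [4, 48]
    Split: [15, 44] -> [15] and [44]
    Merge: [15] + [44] -> [15, 44]
  Merge: [4, 48] + [15, 44] -> [4, 15, 44, 48]
Merge: [29, 33, 36, 49] + [4, 15, 44, 48] -> [4, 15, 29, 33, 36, 44, 48, 49]

Final sorted array: [4, 15, 29, 33, 36, 44, 48, 49]

The merge sort proceeds by recursively splitting the array and merging sorted halves.
After all merges, the sorted array is [4, 15, 29, 33, 36, 44, 48, 49].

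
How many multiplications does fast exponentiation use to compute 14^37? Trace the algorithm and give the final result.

Computing 14^37 by squaring (build up from 14^1; each line after the first costs one multiplication):

14^1 = 14
14^2 = (14^1)^2 = 14^2 = 196
14^4 = (14^2)^2 = 196^2 = 38416
14^8 = (14^4)^2 = 38416^2 = 1475789056
14^9 = 14 * 14^8 = 14 * 1475789056 = 20661046784
14^18 = (14^9)^2 = 20661046784^2 = 426878854210636742656
14^36 = (14^18)^2 = 426878854210636742656^2 = 182225556172186058674940229804729969934336
14^37 = 14 * 14^36 = 14 * 182225556172186058674940229804729969934336 = 2551157786410604821449163217266219579080704

Result: 2551157786410604821449163217266219579080704
Multiplications needed: 7 (7 lines after 14^1)

14^37 = 2551157786410604821449163217266219579080704. Using exponentiation by squaring, this requires 7 multiplications. The key idea: if the exponent is even, square the half-power; if odd, multiply by the base once.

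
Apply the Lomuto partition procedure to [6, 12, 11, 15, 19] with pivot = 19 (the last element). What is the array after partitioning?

Lomuto partition with pivot = 19:

Initial array: [6, 12, 11, 15, 19]

arr[0]=6 <= 19: swap with position 0, array becomes [6, 12, 11, 15, 19]
arr[1]=12 <= 19: swap with position 1, array becomes [6, 12, 11, 15, 19]
arr[2]=11 <= 19: swap with position 2, array becomes [6, 12, 11, 15, 19]
arr[3]=15 <= 19: swap with position 3, array becomes [6, 12, 11, 15, 19]

Place pivot at position 4: [6, 12, 11, 15, 19]
Pivot position: 4

After partitioning with pivot 19, the array becomes [6, 12, 11, 15, 19]. The pivot is placed at index 4. All elements to the left of the pivot are <= 19, and all elements to the right are > 19.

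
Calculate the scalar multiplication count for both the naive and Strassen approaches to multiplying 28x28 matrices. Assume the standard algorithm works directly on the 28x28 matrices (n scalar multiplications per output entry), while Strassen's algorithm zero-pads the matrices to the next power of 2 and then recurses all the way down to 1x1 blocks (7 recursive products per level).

Matrix multiplication for 28x28 matrices:

Strassen's algorithm requires power-of-2 dimensions. Pad 28x28 to 32x32 (next power of 2).

Standard algorithm: 28^3 = 21952 multiplications
Strassen's algorithm: 7^(log2(32)) = 7^5 = 16807 multiplications
Savings: 21952 - 16807 = 5145 multiplications

Standard: 21952 multiplications (28^3). Strassen: 16807 multiplications (7^5, after padding to 32x32). Strassen reduces 8 recursive multiplications to 7 at each level.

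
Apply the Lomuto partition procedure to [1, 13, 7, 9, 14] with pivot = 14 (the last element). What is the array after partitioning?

Lomuto partition with pivot = 14:

Initial array: [1, 13, 7, 9, 14]

arr[0]=1 <= 14: swap with position 0, array becomes [1, 13, 7, 9, 14]
arr[1]=13 <= 14: swap with position 1, array becomes [1, 13, 7, 9, 14]
arr[2]=7 <= 14: swap with position 2, array becomes [1, 13, 7, 9, 14]
arr[3]=9 <= 14: swap with position 3, array becomes [1, 13, 7, 9, 14]

Place pivot at position 4: [1, 13, 7, 9, 14]
Pivot position: 4

After partitioning with pivot 14, the array becomes [1, 13, 7, 9, 14]. The pivot is placed at index 4. All elements to the left of the pivot are <= 14, and all elements to the right are > 14.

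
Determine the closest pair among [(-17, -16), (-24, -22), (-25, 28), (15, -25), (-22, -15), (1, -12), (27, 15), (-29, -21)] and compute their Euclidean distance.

Computing all pairwise distances among 8 points:

d((-17, -16), (-24, -22)) = 9.2195
d((-17, -16), (-25, 28)) = 44.7214
d((-17, -16), (15, -25)) = 33.2415
d((-17, -16), (-22, -15)) = 5.099 <-- minimum
d((-17, -16), (1, -12)) = 18.4391
d((-17, -16), (27, 15)) = 53.8238
d((-17, -16), (-29, -21)) = 13.0
d((-24, -22), (-25, 28)) = 50.01
d((-24, -22), (15, -25)) = 39.1152
d((-24, -22), (-22, -15)) = 7.2801
d((-24, -22), (1, -12)) = 26.9258
d((-24, -22), (27, 15)) = 63.0079
d((-24, -22), (-29, -21)) = 5.099 <-- minimum
d((-25, 28), (15, -25)) = 66.4003
d((-25, 28), (-22, -15)) = 43.1045
d((-25, 28), (1, -12)) = 47.7074
d((-25, 28), (27, 15)) = 53.6004
d((-25, 28), (-29, -21)) = 49.163
d((15, -25), (-22, -15)) = 38.3275
d((15, -25), (1, -12)) = 19.105
d((15, -25), (27, 15)) = 41.7612
d((15, -25), (-29, -21)) = 44.1814
d((-22, -15), (1, -12)) = 23.1948
d((-22, -15), (27, 15)) = 57.4543
d((-22, -15), (-29, -21)) = 9.2195
d((1, -12), (27, 15)) = 37.4833
d((1, -12), (-29, -21)) = 31.3209
d((27, 15), (-29, -21)) = 66.5733

Minimum distance: 5.099 (tie among 2 pairs: (-17, -16) and (-22, -15); (-24, -22) and (-29, -21))

The minimum Euclidean distance is 5.099. There is a tie: 2 pairs achieve this minimum — (-17, -16) and (-22, -15); (-24, -22) and (-29, -21). Any of these is a valid closest pair. For 8 points, brute-force pairwise comparison is shown above. For large n, the divide-and-conquer algorithm (sort by x, recurse on halves, check the dividing strip) achieves O(n log n).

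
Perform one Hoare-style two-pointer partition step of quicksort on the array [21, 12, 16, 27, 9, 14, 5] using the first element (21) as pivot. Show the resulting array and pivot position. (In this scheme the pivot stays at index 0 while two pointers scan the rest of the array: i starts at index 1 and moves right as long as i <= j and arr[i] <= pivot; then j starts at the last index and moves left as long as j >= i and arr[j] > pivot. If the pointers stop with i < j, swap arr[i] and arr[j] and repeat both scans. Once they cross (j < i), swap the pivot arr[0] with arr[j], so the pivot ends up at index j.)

Hoare-style two-pointer partition with pivot = 21:

Initial array: [21, 12, 16, 27, 9, 14, 5]

Pointers start at i = 1, j = 6.
i stops at index 3 (arr[3]=27 > 21), j stops at index 6 (arr[6]=5 <= 21): swap arr[3] and arr[6], array becomes [21, 12, 16, 5, 9, 14, 27]
i ends at 6, j ends at 5: the pointers have crossed (j < i), so scanning stops.

Swap pivot arr[0] with arr[5] to place pivot at position 5: [14, 12, 16, 5, 9, 21, 27]
Pivot position: 5

After partitioning with pivot 21, the array becomes [14, 12, 16, 5, 9, 21, 27]. The pivot is placed at index 5. All elements to the left of the pivot are <= 21, and all elements to the right are > 21.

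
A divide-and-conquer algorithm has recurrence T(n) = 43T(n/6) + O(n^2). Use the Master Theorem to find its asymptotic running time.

Master Theorem for T(n) = 43T(n/6) + O(n^2):

a = 43, b = 6, c = 2
log_b(a) = log_6(43) = 2.0992

Case 1: c = 2 < log_6(43) = 2.0992
T(n) = O(n^(log_6 43))

For T(n) = 43T(n/6) + O(n^2): log_6(43) = 2.0992. This is Case 1 of the Master Theorem (c < log_b(a), work dominated by leaves), giving O(n^(log_6 43)).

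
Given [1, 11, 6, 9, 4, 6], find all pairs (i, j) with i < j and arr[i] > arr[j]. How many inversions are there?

Finding inversions in [1, 11, 6, 9, 4, 6]:

(1, 2): arr[1]=11 > arr[2]=6
(1, 3): arr[1]=11 > arr[3]=9
(1, 4): arr[1]=11 > arr[4]=4
(1, 5): arr[1]=11 > arr[5]=6
(2, 4): arr[2]=6 > arr[4]=4
(3, 4): arr[3]=9 > arr[4]=4
(3, 5): arr[3]=9 > arr[5]=6

Total inversions: 7

The array has 7 inversion(s): (1,2), (1,3), (1,4), (1,5), (2,4), (3,4), (3,5). Each pair (i,j) satisfies i < j and arr[i] > arr[j].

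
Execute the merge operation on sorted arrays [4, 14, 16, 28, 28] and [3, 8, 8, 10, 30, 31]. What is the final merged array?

Merging process:

Compare 4 vs 3: take 3 from right. Merged: [3]
Compare 4 vs 8: take 4 from left. Merged: [3, 4]
Compare 14 vs 8: take 8 from right. Merged: [3, 4, 8]
Compare 14 vs 8: take 8 from right. Merged: [3, 4, 8, 8]
Compare 14 vs 10: take 10 from right. Merged: [3, 4, 8, 8, 10]
Compare 14 vs 30: take 14 from left. Merged: [3, 4, 8, 8, 10, 14]
Compare 16 vs 30: take 16 from left. Merged: [3, 4, 8, 8, 10, 14, 16]
Compare 28 vs 30: take 28 from left. Merged: [3, 4, 8, 8, 10, 14, 16, 28]
Compare 28 vs 30: take 28 from left. Merged: [3, 4, 8, 8, 10, 14, 16, 28, 28]
Append remaining from right: [30, 31]. Merged: [3, 4, 8, 8, 10, 14, 16, 28, 28, 30, 31]

Final merged array: [3, 4, 8, 8, 10, 14, 16, 28, 28, 30, 31]
Total comparisons: 9

The merged array is [3, 4, 8, 8, 10, 14, 16, 28, 28, 30, 31], requiring 9 comparisons. The merge step runs in O(n) time where n is the total number of elements.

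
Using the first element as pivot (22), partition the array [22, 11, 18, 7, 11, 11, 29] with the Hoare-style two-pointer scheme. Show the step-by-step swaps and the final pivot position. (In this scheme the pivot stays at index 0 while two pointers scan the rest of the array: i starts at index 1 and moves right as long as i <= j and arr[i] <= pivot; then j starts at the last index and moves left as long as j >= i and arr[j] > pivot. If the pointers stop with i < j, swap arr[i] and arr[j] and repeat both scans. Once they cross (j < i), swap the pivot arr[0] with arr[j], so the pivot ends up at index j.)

Hoare-style two-pointer partition with pivot = 22:

Initial array: [22, 11, 18, 7, 11, 11, 29]

Pointers start at i = 1, j = 6.
i ends at 6, j ends at 5: the pointers have crossed (j < i), so scanning stops.

Swap pivot arr[0] with arr[5] to place pivot at position 5: [11, 11, 18, 7, 11, 22, 29]
Pivot position: 5

After partitioning with pivot 22, the array becomes [11, 11, 18, 7, 11, 22, 29]. The pivot is placed at index 5. All elements to the left of the pivot are <= 22, and all elements to the right are > 22.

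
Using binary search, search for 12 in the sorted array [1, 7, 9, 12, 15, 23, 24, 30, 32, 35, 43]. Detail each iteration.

Binary search for 12 in [1, 7, 9, 12, 15, 23, 24, 30, 32, 35, 43]:

lo=0, hi=10, mid=5, arr[mid]=23 -> 23 > 12, search left half
lo=0, hi=4, mid=2, arr[mid]=9 -> 9 < 12, search right half
lo=3, hi=4, mid=3, arr[mid]=12 -> Found target at index 3!

Binary search finds 12 at index 3 after 3 comparisons. The search repeatedly halves the search space by comparing with the middle element.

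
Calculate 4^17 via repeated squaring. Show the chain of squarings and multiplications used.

Computing 4^17 by squaring (build up from 4^1; each line after the first costs one multiplication):

4^1 = 4
4^2 = (4^1)^2 = 4^2 = 16
4^4 = (4^2)^2 = 16^2 = 256
4^8 = (4^4)^2 = 256^2 = 65536
4^16 = (4^8)^2 = 65536^2 = 4294967296
4^17 = 4 * 4^16 = 4 * 4294967296 = 17179869184

Result: 17179869184
Multiplications needed: 5 (5 lines after 4^1)

4^17 = 17179869184. Using exponentiation by squaring, this requires 5 multiplications. The key idea: if the exponent is even, square the half-power; if odd, multiply by the base once.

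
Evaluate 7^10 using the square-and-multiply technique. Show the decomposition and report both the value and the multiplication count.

Computing 7^10 by squaring (build up from 7^1; each line after the first costs one multiplication):

7^1 = 7
7^2 = (7^1)^2 = 7^2 = 49
7^4 = (7^2)^2 = 49^2 = 2401
7^5 = 7 * 7^4 = 7 * 2401 = 16807
7^10 = (7^5)^2 = 16807^2 = 282475249

Result: 282475249
Multiplications needed: 4 (4 lines after 7^1)

7^10 = 282475249. Using exponentiation by squaring, this requires 4 multiplications. The key idea: if the exponent is even, square the half-power; if odd, multiply by the base once.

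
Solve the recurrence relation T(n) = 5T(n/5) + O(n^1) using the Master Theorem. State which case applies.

Master Theorem for T(n) = 5T(n/5) + O(n^1):

a = 5, b = 5, c = 1
log_b(a) = log_5(5) = 1.0000

Case 2: c = 1 = log_5(5) = 1.0000
T(n) = O(n^1 log n) = O(n log n)

For T(n) = 5T(n/5) + O(n^1): log_5(5) = 1.0000. This is Case 2 of the Master Theorem (c = log_b(a), equal work at all levels), giving O(n log n).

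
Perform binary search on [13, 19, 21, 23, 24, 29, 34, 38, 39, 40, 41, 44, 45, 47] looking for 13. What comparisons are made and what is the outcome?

Binary search for 13 in [13, 19, 21, 23, 24, 29, 34, 38, 39, 40, 41, 44, 45, 47]:

lo=0, hi=13, mid=6, arr[mid]=34 -> 34 > 13, search left half
lo=0, hi=5, mid=2, arr[mid]=21 -> 21 > 13, search left half
lo=0, hi=1, mid=0, arr[mid]=13 -> Found target at index 0!

Binary search finds 13 at index 0 after 3 comparisons. The search repeatedly halves the search space by comparing with the middle element.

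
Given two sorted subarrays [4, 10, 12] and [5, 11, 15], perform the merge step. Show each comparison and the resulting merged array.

Merging process:

Compare 4 vs 5: take 4 from left. Merged: [4]
Compare 10 vs 5: take 5 from right. Merged: [4, 5]
Compare 10 vs 11: take 10 from left. Merged: [4, 5, 10]
Compare 12 vs 11: take 11 from right. Merged: [4, 5, 10, 11]
Compare 12 vs 15: take 12 from left. Merged: [4, 5, 10, 11, 12]
Append remaining from right: [15]. Merged: [4, 5, 10, 11, 12, 15]

Final merged array: [4, 5, 10, 11, 12, 15]
Total comparisons: 5

The merged array is [4, 5, 10, 11, 12, 15], requiring 5 comparisons. The merge step runs in O(n) time where n is the total number of elements.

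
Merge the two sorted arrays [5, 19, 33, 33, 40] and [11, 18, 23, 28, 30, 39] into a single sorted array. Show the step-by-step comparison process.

Merging process:

Compare 5 vs 11: take 5 from left. Merged: [5]
Compare 19 vs 11: take 11 from right. Merged: [5, 11]
Compare 19 vs 18: take 18 from right. Merged: [5, 11, 18]
Compare 19 vs 23: take 19 from left. Merged: [5, 11, 18, 19]
Compare 33 vs 23: take 23 from right. Merged: [5, 11, 18, 19, 23]
Compare 33 vs 28: take 28 from right. Merged: [5, 11, 18, 19, 23, 28]
Compare 33 vs 30: take 30 from right. Merged: [5, 11, 18, 19, 23, 28, 30]
Compare 33 vs 39: take 33 from left. Merged: [5, 11, 18, 19, 23, 28, 30, 33]
Compare 33 vs 39: take 33 from left. Merged: [5, 11, 18, 19, 23, 28, 30, 33, 33]
Compare 40 vs 39: take 39 from right. Merged: [5, 11, 18, 19, 23, 28, 30, 33, 33, 39]
Append remaining from left: [40]. Merged: [5, 11, 18, 19, 23, 28, 30, 33, 33, 39, 40]

Final merged array: [5, 11, 18, 19, 23, 28, 30, 33, 33, 39, 40]
Total comparisons: 10

The merged array is [5, 11, 18, 19, 23, 28, 30, 33, 33, 39, 40], requiring 10 comparisons. The merge step runs in O(n) time where n is the total number of elements.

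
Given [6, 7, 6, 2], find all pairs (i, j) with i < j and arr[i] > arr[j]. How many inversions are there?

Finding inversions in [6, 7, 6, 2]:

(0, 3): arr[0]=6 > arr[3]=2
(1, 2): arr[1]=7 > arr[2]=6
(1, 3): arr[1]=7 > arr[3]=2
(2, 3): arr[2]=6 > arr[3]=2

Total inversions: 4

The array has 4 inversion(s): (0,3), (1,2), (1,3), (2,3). Each pair (i,j) satisfies i < j and arr[i] > arr[j].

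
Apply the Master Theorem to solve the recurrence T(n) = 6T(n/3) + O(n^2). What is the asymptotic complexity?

Master Theorem for T(n) = 6T(n/3) + O(n^2):

a = 6, b = 3, c = 2
log_b(a) = log_3(6) = 1.6309

Case 3: c = 2 > log_3(6) = 1.6309
T(n) = O(n^2) = O(n^2)

For T(n) = 6T(n/3) + O(n^2): log_3(6) = 1.6309. This is Case 3 of the Master Theorem (c > log_b(a), work dominated by root), giving O(n^2).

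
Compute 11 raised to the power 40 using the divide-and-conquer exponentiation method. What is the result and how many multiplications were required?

Computing 11^40 by squaring (build up from 11^1; each line after the first costs one multiplication):

11^1 = 11
11^2 = (11^1)^2 = 11^2 = 121
11^4 = (11^2)^2 = 121^2 = 14641
11^5 = 11 * 11^4 = 11 * 14641 = 161051
11^10 = (11^5)^2 = 161051^2 = 25937424601
11^20 = (11^10)^2 = 25937424601^2 = 672749994932560009201
11^40 = (11^20)^2 = 672749994932560009201^2 = 452592555681759518058893560348969204658401

Result: 452592555681759518058893560348969204658401
Multiplications needed: 6 (6 lines after 11^1)

11^40 = 452592555681759518058893560348969204658401. Using exponentiation by squaring, this requires 6 multiplications. The key idea: if the exponent is even, square the half-power; if odd, multiply by the base once.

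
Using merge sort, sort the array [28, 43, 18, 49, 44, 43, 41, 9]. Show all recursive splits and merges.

Merge sort trace:

Split: [28, 43, 18, 49, 44, 43, 41, 9] -> [28, 43, 18, 49] and [44, 43, 41, 9]
  Split: [28, 43, 18, 49] -> [28, 43] and [18, 49]
    Split: [28, 43] -> [28] and [43]
    Merge: [28] + [43] -> [28, 43]
    Split: [18, 49] -> [18] and [49]
    Merge: [18] + [49] -> [18, 49]
  Merge: [28, 43] + [18, 49] -> [18, 28, 43, 49]
  Split: [44, 43, 41, 9] -> [44, 43] and [41, 9]
    Split: [44, 43] -> [44] and [43]
    Merge: [44] + [43] -> [43, 44]
    Split: [41, 9] -> [41] and [9]
    Merge: [41] + [9] -> [9, 41]
  Merge: [43, 44] + [9, 41] -> [9, 41, 43, 44]
Merge: [18, 28, 43, 49] + [9, 41, 43, 44] -> [9, 18, 28, 41, 43, 43, 44, 49]

Final sorted array: [9, 18, 28, 41, 43, 43, 44, 49]

The merge sort proceeds by recursively splitting the array and merging sorted halves.
After all merges, the sorted array is [9, 18, 28, 41, 43, 43, 44, 49].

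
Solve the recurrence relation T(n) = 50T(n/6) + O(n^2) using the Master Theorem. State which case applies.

Master Theorem for T(n) = 50T(n/6) + O(n^2):

a = 50, b = 6, c = 2
log_b(a) = log_6(50) = 2.1833

Case 1: c = 2 < log_6(50) = 2.1833
T(n) = O(n^(log_6 50))

For T(n) = 50T(n/6) + O(n^2): log_6(50) = 2.1833. This is Case 1 of the Master Theorem (c < log_b(a), work dominated by leaves), giving O(n^(log_6 50)).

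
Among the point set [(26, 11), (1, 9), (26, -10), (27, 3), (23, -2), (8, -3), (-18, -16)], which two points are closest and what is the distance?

Computing all pairwise distances among 7 points:

d((26, 11), (1, 9)) = 25.0799
d((26, 11), (26, -10)) = 21.0
d((26, 11), (27, 3)) = 8.0623
d((26, 11), (23, -2)) = 13.3417
d((26, 11), (8, -3)) = 22.8035
d((26, 11), (-18, -16)) = 51.6236
d((1, 9), (26, -10)) = 31.4006
d((1, 9), (27, 3)) = 26.6833
d((1, 9), (23, -2)) = 24.5967
d((1, 9), (8, -3)) = 13.8924
d((1, 9), (-18, -16)) = 31.4006
d((26, -10), (27, 3)) = 13.0384
d((26, -10), (23, -2)) = 8.544
d((26, -10), (8, -3)) = 19.3132
d((26, -10), (-18, -16)) = 44.4072
d((27, 3), (23, -2)) = 6.4031 <-- minimum
d((27, 3), (8, -3)) = 19.9249
d((27, 3), (-18, -16)) = 48.8467
d((23, -2), (8, -3)) = 15.0333
d((23, -2), (-18, -16)) = 43.3244
d((8, -3), (-18, -16)) = 29.0689

Closest pair: (27, 3) and (23, -2) with distance 6.4031

The closest pair is (27, 3) and (23, -2) with Euclidean distance 6.4031. For 7 points, brute-force pairwise comparison is shown above. For large n, the divide-and-conquer algorithm (sort by x, recurse on halves, check the dividing strip) achieves O(n log n).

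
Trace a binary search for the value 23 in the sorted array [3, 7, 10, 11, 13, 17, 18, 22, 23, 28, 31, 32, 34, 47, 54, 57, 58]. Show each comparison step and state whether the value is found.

Binary search for 23 in [3, 7, 10, 11, 13, 17, 18, 22, 23, 28, 31, 32, 34, 47, 54, 57, 58]:

lo=0, hi=16, mid=8, arr[mid]=23 -> Found target at index 8!

Binary search finds 23 at index 8 after 1 comparisons. The search repeatedly halves the search space by comparing with the middle element.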